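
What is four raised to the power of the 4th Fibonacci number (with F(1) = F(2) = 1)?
Convert four (English words) → 4 (decimal)
Convert the 4th Fibonacci number (with F(1) = F(2) = 1) (Fibonacci index) → 1, 1, 2, 3 → 3 (decimal)
Compute 4 ^ 3 = 64
64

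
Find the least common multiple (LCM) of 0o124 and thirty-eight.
Convert 0o124 (octal) → 1×64 + 2×8 + 4 = 84 (decimal)
Convert thirty-eight (English words) → 38 (decimal)
Compute lcm(84, 38) = 1596
1596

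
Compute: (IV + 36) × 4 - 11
Convert IV (Roman numeral) → 4 (decimal)
Expression in decimal: (4 + 36) × 4 - 11
Parentheses first: 4 + 36 = 40
Multiply: 40 × 4 = 160
Subtract: 160 - 11 = 149
149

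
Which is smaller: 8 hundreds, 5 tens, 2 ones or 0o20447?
Convert 8 hundreds, 5 tens, 2 ones (place-value notation) → 8×100 + 5×10 + 2 = 852 (decimal)
Convert 0o20447 (octal) → 2×4096 + 4×64 + 4×8 + 7 = 8487 (decimal)
Compare 852 vs 8487: smaller = 852
852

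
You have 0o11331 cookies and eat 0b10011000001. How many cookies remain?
Convert 0o11331 (octal) → 1×4096 + 1×512 + 3×64 + 3×8 + 1 = 4825 (decimal)
Convert 0b10011000001 (binary) → 1024 + 128 + 64 + 1 = 1217 (decimal)
Compute 4825 - 1217 = 3608
3608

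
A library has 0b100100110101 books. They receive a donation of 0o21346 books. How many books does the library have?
Convert 0b100100110101 (binary) → 2048 + 256 + 32 + 16 + 4 + 1 = 2357 (decimal)
Convert 0o21346 (octal) → 2×4096 + 1×512 + 3×64 + 4×8 + 6 = 8934 (decimal)
Compute 2357 + 8934 = 11291
11291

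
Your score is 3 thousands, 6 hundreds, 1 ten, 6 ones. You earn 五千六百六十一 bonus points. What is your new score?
Convert 3 thousands, 6 hundreds, 1 ten, 6 ones (place-value notation) → 3×1000 + 6×100 + 1×10 + 6 = 3616 (decimal)
Convert 五千六百六十一 (Chinese numeral) → 5×1000 + 6×100 + 6×10 + 1 = 5661 (decimal)
Compute 3616 + 5661 = 9277
9277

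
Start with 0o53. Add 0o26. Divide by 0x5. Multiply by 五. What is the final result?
Convert 0o53 (octal) → 5×8 + 3 = 43 (decimal)
Start: 43
Convert 0o26 (octal) → 2×8 + 6 = 22 (decimal)
43 + 22 = 65
Convert 0x5 (hexadecimal) → 5 (decimal)
65 ÷ 5 = 13
Convert 五 (Chinese numeral) → 5 (decimal)
13 × 5 = 65
65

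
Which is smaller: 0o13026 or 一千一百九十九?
Convert 0o13026 (octal) → 1×4096 + 3×512 + 2×8 + 6 = 5654 (decimal)
Convert 一千一百九十九 (Chinese numeral) → 1×1000 + 1×100 + 9×10 + 9 = 1199 (decimal)
Compare 5654 vs 1199: smaller = 1199
1199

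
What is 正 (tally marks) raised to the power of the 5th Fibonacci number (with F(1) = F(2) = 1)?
Convert 正 (tally marks) → 5 (decimal)
Convert the 5th Fibonacci number (with F(1) = F(2) = 1) (Fibonacci index) → 1, 1, 2, 3, 5 → 5 (decimal)
Compute 5 ^ 5 = 3125
3125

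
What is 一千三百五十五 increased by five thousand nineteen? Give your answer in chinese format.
Convert 一千三百五十五 (Chinese numeral) → 1×1000 + 3×100 + 5×10 + 5 = 1355 (decimal)
Convert five thousand nineteen (English words) → 5×1000 + 19 = 5019 (decimal)
Compute 1355 + 5019 = 6374
Convert 6374 (decimal) → 6374 = 6×1000 + 3×100 + 7×10 + 4 → 六千三百七十四 (Chinese numeral)
六千三百七十四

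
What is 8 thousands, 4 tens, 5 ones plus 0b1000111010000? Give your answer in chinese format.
Convert 8 thousands, 4 tens, 5 ones (place-value notation) → 8×1000 + 4×10 + 5 = 8045 (decimal)
Convert 0b1000111010000 (binary) → 4096 + 256 + 128 + 64 + 16 = 4560 (decimal)
Compute 8045 + 4560 = 12605
Convert 12605 (decimal) → 12605 = 1×10000 + 2×1000 + 6×100 + 5 → 一万二千六百零五 (Chinese numeral)
一万二千六百零五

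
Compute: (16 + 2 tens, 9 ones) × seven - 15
Convert 2 tens, 9 ones (place-value notation) → 2×10 + 9 = 29 (decimal)
Convert seven (English words) → 7 (decimal)
Expression in decimal: (16 + 29) × 7 - 15
Parentheses first: 16 + 29 = 45
Multiply: 45 × 7 = 315
Subtract: 315 - 15 = 300
300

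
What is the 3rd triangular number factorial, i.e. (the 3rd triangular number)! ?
Convert the 3rd triangular number (triangular index) → 3×4/2 = 6 (decimal)
Compute 6! = 720
720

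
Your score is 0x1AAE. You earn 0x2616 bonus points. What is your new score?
Convert 0x1AAE (hexadecimal) → 1×4096 + 10×256 + 10×16 + 14 = 6830 (decimal)
Convert 0x2616 (hexadecimal) → 2×4096 + 6×256 + 1×16 + 6 = 9750 (decimal)
Compute 6830 + 9750 = 16580
16580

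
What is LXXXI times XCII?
Convert LXXXI (Roman numeral) → 50 + 10 + 10 + 10 + 1 = 81 (decimal)
Convert XCII (Roman numeral) → 90 + 1 + 1 = 92 (decimal)
Compute 81 × 92 = 7452
7452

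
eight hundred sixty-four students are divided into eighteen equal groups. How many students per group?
Convert eight hundred sixty-four (English words) → 8×100 + 64 = 864 (decimal)
Convert eighteen (English words) → 18 (decimal)
Compute 864 ÷ 18 = 48
48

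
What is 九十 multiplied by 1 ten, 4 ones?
Convert 九十 (Chinese numeral) → 9×10 = 90 (decimal)
Convert 1 ten, 4 ones (place-value notation) → 1×10 + 4 = 14 (decimal)
Compute 90 × 14 = 1260
1260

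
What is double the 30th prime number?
The 30th prime number = 113
Compute 113 × 2 = 226
226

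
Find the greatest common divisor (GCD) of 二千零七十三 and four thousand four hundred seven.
Convert 二千零七十三 (Chinese numeral) → 2×1000 + 7×10 + 3 = 2073 (decimal)
Convert four thousand four hundred seven (English words) → 4×1000 + 4×100 + 7 = 4407 (decimal)
Compute gcd(2073, 4407) = 3
3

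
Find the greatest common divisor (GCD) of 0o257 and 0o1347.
Convert 0o257 (octal) → 2×64 + 5×8 + 7 = 175 (decimal)
Convert 0o1347 (octal) → 1×512 + 3×64 + 4×8 + 7 = 743 (decimal)
Compute gcd(175, 743) = 1
1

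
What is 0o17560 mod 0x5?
Convert 0o17560 (octal) → 1×4096 + 7×512 + 5×64 + 6×8 = 8048 (decimal)
Convert 0x5 (hexadecimal) → 5 (decimal)
Compute 8048 mod 5 = 3
3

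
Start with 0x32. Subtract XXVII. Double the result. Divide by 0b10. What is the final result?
Convert 0x32 (hexadecimal) → 3×16 + 2 = 50 (decimal)
Start: 50
Convert XXVII (Roman numeral) → 10 + 10 + 5 + 1 + 1 = 27 (decimal)
50 - 27 = 23
23 × 2 = 46
Convert 0b10 (binary) → 2 (decimal)
46 ÷ 2 = 23
23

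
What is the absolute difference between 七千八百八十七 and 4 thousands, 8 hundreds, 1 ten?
Convert 七千八百八十七 (Chinese numeral) → 7×1000 + 8×100 + 8×10 + 7 = 7887 (decimal)
Convert 4 thousands, 8 hundreds, 1 ten (place-value notation) → 4×1000 + 8×100 + 1×10 = 4810 (decimal)
Compute |7887 - 4810| = 3077
3077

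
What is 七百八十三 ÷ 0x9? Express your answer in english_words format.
Convert 七百八十三 (Chinese numeral) → 7×100 + 8×10 + 3 = 783 (decimal)
Convert 0x9 (hexadecimal) → 9 (decimal)
Compute 783 ÷ 9 = 87
Convert 87 (decimal) → eighty-seven (English words)
eighty-seven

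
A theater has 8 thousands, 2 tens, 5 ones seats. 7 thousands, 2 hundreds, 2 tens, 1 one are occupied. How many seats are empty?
Convert 8 thousands, 2 tens, 5 ones (place-value notation) → 8×1000 + 2×10 + 5 = 8025 (decimal)
Convert 7 thousands, 2 hundreds, 2 tens, 1 one (place-value notation) → 7×1000 + 2×100 + 2×10 + 1 = 7221 (decimal)
Compute 8025 - 7221 = 804
804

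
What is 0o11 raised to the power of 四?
Convert 0o11 (octal) → 1×8 + 1 = 9 (decimal)
Convert 四 (Chinese numeral) → 4 (decimal)
Compute 9 ^ 4 = 6561
6561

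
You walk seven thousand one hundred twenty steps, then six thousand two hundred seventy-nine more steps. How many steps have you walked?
Convert seven thousand one hundred twenty (English words) → 7×1000 + 1×100 + 20 = 7120 (decimal)
Convert six thousand two hundred seventy-nine (English words) → 6×1000 + 2×100 + 79 = 6279 (decimal)
Compute 7120 + 6279 = 13399
13399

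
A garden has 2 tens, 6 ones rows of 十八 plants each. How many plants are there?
Convert 十八 (Chinese numeral) → 1×10 + 8 = 18 (decimal)
Convert 2 tens, 6 ones (place-value notation) → 2×10 + 6 = 26 (decimal)
Compute 18 × 26 = 468
468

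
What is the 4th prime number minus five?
The 4th prime number = 7
Convert five (English words) → 5 (decimal)
Compute 7 - 5 = 2
2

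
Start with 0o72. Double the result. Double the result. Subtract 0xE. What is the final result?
Convert 0o72 (octal) → 7×8 + 2 = 58 (decimal)
Start: 58
58 × 2 = 116
116 × 2 = 232
Convert 0xE (hexadecimal) → 14 (decimal)
232 - 14 = 218
218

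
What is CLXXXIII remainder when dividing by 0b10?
Convert CLXXXIII (Roman numeral) → 100 + 50 + 10 + 10 + 10 + 1 + 1 + 1 = 183 (decimal)
Convert 0b10 (binary) → 2 (decimal)
Compute 183 mod 2 = 1
1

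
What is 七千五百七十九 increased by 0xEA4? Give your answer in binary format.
Convert 七千五百七十九 (Chinese numeral) → 7×1000 + 5×100 + 7×10 + 9 = 7579 (decimal)
Convert 0xEA4 (hexadecimal) → 14×256 + 10×16 + 4 = 3748 (decimal)
Compute 7579 + 3748 = 11327
Convert 11327 (decimal) → 11327 = 8192 + 2048 + 1024 + 32 + 16 + 8 + 4 + 2 + 1 → 0b10110000111111 (binary)
0b10110000111111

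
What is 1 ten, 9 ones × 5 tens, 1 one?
Convert 1 ten, 9 ones (place-value notation) → 1×10 + 9 = 19 (decimal)
Convert 5 tens, 1 one (place-value notation) → 5×10 + 1 = 51 (decimal)
Compute 19 × 51 = 969
969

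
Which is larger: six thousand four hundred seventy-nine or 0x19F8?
Convert six thousand four hundred seventy-nine (English words) → 6×1000 + 4×100 + 79 = 6479 (decimal)
Convert 0x19F8 (hexadecimal) → 1×4096 + 9×256 + 15×16 + 8 = 6648 (decimal)
Compare 6479 vs 6648: larger = 6648
6648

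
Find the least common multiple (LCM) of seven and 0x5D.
Convert seven (English words) → 7 (decimal)
Convert 0x5D (hexadecimal) → 5×16 + 13 = 93 (decimal)
Compute lcm(7, 93) = 651
651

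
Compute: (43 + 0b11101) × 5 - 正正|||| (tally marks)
Convert 0b11101 (binary) → 16 + 8 + 4 + 1 = 29 (decimal)
Convert 正正|||| (tally marks) → 5 + 5 + 4 = 14 (decimal)
Expression in decimal: (43 + 29) × 5 - 14
Parentheses first: 43 + 29 = 72
Multiply: 72 × 5 = 360
Subtract: 360 - 14 = 346
346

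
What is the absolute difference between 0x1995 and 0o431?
Convert 0x1995 (hexadecimal) → 1×4096 + 9×256 + 9×16 + 5 = 6549 (decimal)
Convert 0o431 (octal) → 4×64 + 3×8 + 1 = 281 (decimal)
Compute |6549 - 281| = 6268
6268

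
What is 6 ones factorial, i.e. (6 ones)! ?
Convert 6 ones (place-value notation) → 6 (decimal)
Compute 6! = 720
720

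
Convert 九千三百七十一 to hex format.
Convert 九千三百七十一 (Chinese numeral) → 9×1000 + 3×100 + 7×10 + 1 = 9371 (decimal)
Convert 9371 (decimal) → 9371 = 2×4096 + 4×256 + 9×16 + 11 → 0x249B (hexadecimal)
0x249B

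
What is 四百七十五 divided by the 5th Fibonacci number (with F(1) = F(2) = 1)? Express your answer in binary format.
Convert 四百七十五 (Chinese numeral) → 4×100 + 7×10 + 5 = 475 (decimal)
Convert the 5th Fibonacci number (with F(1) = F(2) = 1) (Fibonacci index) → 1, 1, 2, 3, 5 → 5 (decimal)
Compute 475 ÷ 5 = 95
Convert 95 (decimal) → 95 = 64 + 16 + 8 + 4 + 2 + 1 → 0b1011111 (binary)
0b1011111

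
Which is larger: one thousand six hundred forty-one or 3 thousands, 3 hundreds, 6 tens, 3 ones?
Convert one thousand six hundred forty-one (English words) → 1×1000 + 6×100 + 41 = 1641 (decimal)
Convert 3 thousands, 3 hundreds, 6 tens, 3 ones (place-value notation) → 3×1000 + 3×100 + 6×10 + 3 = 3363 (decimal)
Compare 1641 vs 3363: larger = 3363
3363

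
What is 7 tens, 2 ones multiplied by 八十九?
Convert 7 tens, 2 ones (place-value notation) → 7×10 + 2 = 72 (decimal)
Convert 八十九 (Chinese numeral) → 8×10 + 9 = 89 (decimal)
Compute 72 × 89 = 6408
6408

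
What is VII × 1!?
Convert VII (Roman numeral) → 5 + 1 + 1 = 7 (decimal)
Convert 1! (factorial) → 1 (decimal)
Compute 7 × 1 = 7
7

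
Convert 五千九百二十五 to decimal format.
Convert 五千九百二十五 (Chinese numeral) → 5×1000 + 9×100 + 2×10 + 5 = 5925 (decimal)
5925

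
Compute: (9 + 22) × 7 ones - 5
Convert 7 ones (place-value notation) → 7 (decimal)
Expression in decimal: (9 + 22) × 7 - 5
Parentheses first: 9 + 22 = 31
Multiply: 31 × 7 = 217
Subtract: 217 - 5 = 212
212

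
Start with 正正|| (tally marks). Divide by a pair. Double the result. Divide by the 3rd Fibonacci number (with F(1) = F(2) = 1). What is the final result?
Convert 正正|| (tally marks) → 5 + 5 + 2 = 12 (decimal)
Start: 12
Convert a pair (colloquial) → 2 (decimal)
12 ÷ 2 = 6
6 × 2 = 12
Convert the 3rd Fibonacci number (with F(1) = F(2) = 1) (Fibonacci index) → 1, 1, 2 → 2 (decimal)
12 ÷ 2 = 6
6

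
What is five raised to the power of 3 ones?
Convert five (English words) → 5 (decimal)
Convert 3 ones (place-value notation) → 3 (decimal)
Compute 5 ^ 3 = 125
125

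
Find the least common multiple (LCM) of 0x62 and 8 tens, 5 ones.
Convert 0x62 (hexadecimal) → 6×16 + 2 = 98 (decimal)
Convert 8 tens, 5 ones (place-value notation) → 8×10 + 5 = 85 (decimal)
Compute lcm(98, 85) = 8330
8330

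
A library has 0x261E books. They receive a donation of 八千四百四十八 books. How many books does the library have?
Convert 0x261E (hexadecimal) → 2×4096 + 6×256 + 1×16 + 14 = 9758 (decimal)
Convert 八千四百四十八 (Chinese numeral) → 8×1000 + 4×100 + 4×10 + 8 = 8448 (decimal)
Compute 9758 + 8448 = 18206
18206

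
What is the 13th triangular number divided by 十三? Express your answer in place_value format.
Convert the 13th triangular number (triangular index) → 13×14/2 = 91 (decimal)
Convert 十三 (Chinese numeral) → 1×10 + 3 = 13 (decimal)
Compute 91 ÷ 13 = 7
Convert 7 (decimal) → 7 ones (place-value notation)
7 ones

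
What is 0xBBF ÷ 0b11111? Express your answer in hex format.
Convert 0xBBF (hexadecimal) → 11×256 + 11×16 + 15 = 3007 (decimal)
Convert 0b11111 (binary) → 16 + 8 + 4 + 2 + 1 = 31 (decimal)
Compute 3007 ÷ 31 = 97
Convert 97 (decimal) → 97 = 6×16 + 1 → 0x61 (hexadecimal)
0x61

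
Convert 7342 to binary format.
Convert 7342 (decimal) → 7342 = 4096 + 2048 + 1024 + 128 + 32 + 8 + 4 + 2 → 0b1110010101110 (binary)
0b1110010101110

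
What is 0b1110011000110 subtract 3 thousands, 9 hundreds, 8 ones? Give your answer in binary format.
Convert 0b1110011000110 (binary) → 4096 + 2048 + 1024 + 128 + 64 + 4 + 2 = 7366 (decimal)
Convert 3 thousands, 9 hundreds, 8 ones (place-value notation) → 3×1000 + 9×100 + 8 = 3908 (decimal)
Compute 7366 - 3908 = 3458
Convert 3458 (decimal) → 3458 = 2048 + 1024 + 256 + 128 + 2 → 0b110110000010 (binary)
0b110110000010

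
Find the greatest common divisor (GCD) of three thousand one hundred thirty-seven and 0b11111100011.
Convert three thousand one hundred thirty-seven (English words) → 3×1000 + 1×100 + 37 = 3137 (decimal)
Convert 0b11111100011 (binary) → 1024 + 512 + 256 + 128 + 64 + 32 + 2 + 1 = 2019 (decimal)
Compute gcd(3137, 2019) = 1
1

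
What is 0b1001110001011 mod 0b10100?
Convert 0b1001110001011 (binary) → 4096 + 512 + 256 + 128 + 8 + 2 + 1 = 5003 (decimal)
Convert 0b10100 (binary) → 16 + 4 = 20 (decimal)
Compute 5003 mod 20 = 3
3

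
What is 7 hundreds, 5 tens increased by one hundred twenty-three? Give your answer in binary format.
Convert 7 hundreds, 5 tens (place-value notation) → 7×100 + 5×10 = 750 (decimal)
Convert one hundred twenty-three (English words) → 1×100 + 23 = 123 (decimal)
Compute 750 + 123 = 873
Convert 873 (decimal) → 873 = 512 + 256 + 64 + 32 + 8 + 1 → 0b1101101001 (binary)
0b1101101001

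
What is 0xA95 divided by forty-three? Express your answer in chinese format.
Convert 0xA95 (hexadecimal) → 10×256 + 9×16 + 5 = 2709 (decimal)
Convert forty-three (English words) → 43 (decimal)
Compute 2709 ÷ 43 = 63
Convert 63 (decimal) → 63 = 6×10 + 3 → 六十三 (Chinese numeral)
六十三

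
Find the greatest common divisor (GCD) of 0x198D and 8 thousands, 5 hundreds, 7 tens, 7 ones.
Convert 0x198D (hexadecimal) → 1×4096 + 9×256 + 8×16 + 13 = 6541 (decimal)
Convert 8 thousands, 5 hundreds, 7 tens, 7 ones (place-value notation) → 8×1000 + 5×100 + 7×10 + 7 = 8577 (decimal)
Compute gcd(6541, 8577) = 1
1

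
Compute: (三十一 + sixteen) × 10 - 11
Convert 三十一 (Chinese numeral) → 3×10 + 1 = 31 (decimal)
Convert sixteen (English words) → 16 (decimal)
Expression in decimal: (31 + 16) × 10 - 11
Parentheses first: 31 + 16 = 47
Multiply: 47 × 10 = 470
Subtract: 470 - 11 = 459
459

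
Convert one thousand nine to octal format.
Convert one thousand nine (English words) → 1×1000 + 9 = 1009 (decimal)
Convert 1009 (decimal) → 1009 = 1×512 + 7×64 + 6×8 + 1 → 0o1761 (octal)
0o1761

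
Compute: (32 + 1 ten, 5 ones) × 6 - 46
Convert 1 ten, 5 ones (place-value notation) → 1×10 + 5 = 15 (decimal)
Expression in decimal: (32 + 15) × 6 - 46
Parentheses first: 32 + 15 = 47
Multiply: 47 × 6 = 282
Subtract: 282 - 46 = 236
236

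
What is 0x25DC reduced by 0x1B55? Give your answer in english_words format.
Convert 0x25DC (hexadecimal) → 2×4096 + 5×256 + 13×16 + 12 = 9692 (decimal)
Convert 0x1B55 (hexadecimal) → 1×4096 + 11×256 + 5×16 + 5 = 6997 (decimal)
Compute 9692 - 6997 = 2695
Convert 2695 (decimal) → 2695 = 2×1000 + 6×100 + 95 → two thousand six hundred ninety-five (English words)
two thousand six hundred ninety-five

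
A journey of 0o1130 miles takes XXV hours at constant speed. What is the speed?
Convert 0o1130 (octal) → 1×512 + 1×64 + 3×8 = 600 (decimal)
Convert XXV (Roman numeral) → 10 + 10 + 5 = 25 (decimal)
Compute 600 ÷ 25 = 24
24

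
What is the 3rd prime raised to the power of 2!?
Convert the 3rd prime (prime index) → 5 (decimal)
Convert 2! (factorial) → 2 (decimal)
Compute 5 ^ 2 = 25
25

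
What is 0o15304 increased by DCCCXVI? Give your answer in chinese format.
Convert 0o15304 (octal) → 1×4096 + 5×512 + 3×64 + 4 = 6852 (decimal)
Convert DCCCXVI (Roman numeral) → 500 + 100 + 100 + 100 + 10 + 5 + 1 = 816 (decimal)
Compute 6852 + 816 = 7668
Convert 7668 (decimal) → 7668 = 7×1000 + 6×100 + 6×10 + 8 → 七千六百六十八 (Chinese numeral)
七千六百六十八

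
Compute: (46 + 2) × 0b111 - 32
Convert 0b111 (binary) → 4 + 2 + 1 = 7 (decimal)
Expression in decimal: (46 + 2) × 7 - 32
Parentheses first: 46 + 2 = 48
Multiply: 48 × 7 = 336
Subtract: 336 - 32 = 304
304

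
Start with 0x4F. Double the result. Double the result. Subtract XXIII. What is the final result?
Convert 0x4F (hexadecimal) → 4×16 + 15 = 79 (decimal)
Start: 79
79 × 2 = 158
158 × 2 = 316
Convert XXIII (Roman numeral) → 10 + 10 + 1 + 1 + 1 = 23 (decimal)
316 - 23 = 293
293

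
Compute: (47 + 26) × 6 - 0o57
Convert 0o57 (octal) → 5×8 + 7 = 47 (decimal)
Expression in decimal: (47 + 26) × 6 - 47
Parentheses first: 47 + 26 = 73
Multiply: 73 × 6 = 438
Subtract: 438 - 47 = 391
391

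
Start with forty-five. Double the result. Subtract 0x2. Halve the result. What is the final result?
Convert forty-five (English words) → 45 (decimal)
Start: 45
45 × 2 = 90
Convert 0x2 (hexadecimal) → 2 (decimal)
90 - 2 = 88
88 ÷ 2 = 44
44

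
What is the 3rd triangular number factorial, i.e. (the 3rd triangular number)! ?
Convert the 3rd triangular number (triangular index) → 3×4/2 = 6 (decimal)
Compute 6! = 720
720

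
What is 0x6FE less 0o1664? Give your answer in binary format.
Convert 0x6FE (hexadecimal) → 6×256 + 15×16 + 14 = 1790 (decimal)
Convert 0o1664 (octal) → 1×512 + 6×64 + 6×8 + 4 = 948 (decimal)
Compute 1790 - 948 = 842
Convert 842 (decimal) → 842 = 512 + 256 + 64 + 8 + 2 → 0b1101001010 (binary)
0b1101001010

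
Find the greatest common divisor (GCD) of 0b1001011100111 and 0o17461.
Convert 0b1001011100111 (binary) → 4096 + 512 + 128 + 64 + 32 + 4 + 2 + 1 = 4839 (decimal)
Convert 0o17461 (octal) → 1×4096 + 7×512 + 4×64 + 6×8 + 1 = 7985 (decimal)
Compute gcd(4839, 7985) = 1
1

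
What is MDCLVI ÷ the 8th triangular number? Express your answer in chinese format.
Convert MDCLVI (Roman numeral) → 1000 + 500 + 100 + 50 + 5 + 1 = 1656 (decimal)
Convert the 8th triangular number (triangular index) → 8×9/2 = 36 (decimal)
Compute 1656 ÷ 36 = 46
Convert 46 (decimal) → 46 = 4×10 + 6 → 四十六 (Chinese numeral)
四十六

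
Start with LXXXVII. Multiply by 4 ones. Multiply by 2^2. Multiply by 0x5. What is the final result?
Convert LXXXVII (Roman numeral) → 50 + 10 + 10 + 10 + 5 + 1 + 1 = 87 (decimal)
Start: 87
Convert 4 ones (place-value notation) → 4 (decimal)
87 × 4 = 348
Convert 2^2 (power) → 4 (decimal)
348 × 4 = 1392
Convert 0x5 (hexadecimal) → 5 (decimal)
1392 × 5 = 6960
6960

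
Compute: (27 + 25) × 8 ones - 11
Convert 8 ones (place-value notation) → 8 (decimal)
Expression in decimal: (27 + 25) × 8 - 11
Parentheses first: 27 + 25 = 52
Multiply: 52 × 8 = 416
Subtract: 416 - 11 = 405
405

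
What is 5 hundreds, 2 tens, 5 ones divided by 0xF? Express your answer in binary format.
Convert 5 hundreds, 2 tens, 5 ones (place-value notation) → 5×100 + 2×10 + 5 = 525 (decimal)
Convert 0xF (hexadecimal) → 15 (decimal)
Compute 525 ÷ 15 = 35
Convert 35 (decimal) → 35 = 32 + 2 + 1 → 0b100011 (binary)
0b100011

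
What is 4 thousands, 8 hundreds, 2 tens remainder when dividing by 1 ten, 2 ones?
Convert 4 thousands, 8 hundreds, 2 tens (place-value notation) → 4×1000 + 8×100 + 2×10 = 4820 (decimal)
Convert 1 ten, 2 ones (place-value notation) → 1×10 + 2 = 12 (decimal)
Compute 4820 mod 12 = 8
8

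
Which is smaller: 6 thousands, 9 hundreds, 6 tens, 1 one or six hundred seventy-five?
Convert 6 thousands, 9 hundreds, 6 tens, 1 one (place-value notation) → 6×1000 + 9×100 + 6×10 + 1 = 6961 (decimal)
Convert six hundred seventy-five (English words) → 6×100 + 75 = 675 (decimal)
Compare 6961 vs 675: smaller = 675
675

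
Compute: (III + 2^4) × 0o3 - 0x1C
Convert III (Roman numeral) → 1 + 1 + 1 = 3 (decimal)
Convert 2^4 (power) → 16 (decimal)
Convert 0o3 (octal) → 3 (decimal)
Convert 0x1C (hexadecimal) → 1×16 + 12 = 28 (decimal)
Expression in decimal: (3 + 16) × 3 - 28
Parentheses first: 3 + 16 = 19
Multiply: 19 × 3 = 57
Subtract: 57 - 28 = 29
29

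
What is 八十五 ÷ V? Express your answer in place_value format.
Convert 八十五 (Chinese numeral) → 8×10 + 5 = 85 (decimal)
Convert V (Roman numeral) → 5 (decimal)
Compute 85 ÷ 5 = 17
Convert 17 (decimal) → 17 = 1×10 + 7 → 1 ten, 7 ones (place-value notation)
1 ten, 7 ones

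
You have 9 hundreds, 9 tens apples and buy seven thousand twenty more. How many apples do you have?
Convert 9 hundreds, 9 tens (place-value notation) → 9×100 + 9×10 = 990 (decimal)
Convert seven thousand twenty (English words) → 7×1000 + 20 = 7020 (decimal)
Compute 990 + 7020 = 8010
8010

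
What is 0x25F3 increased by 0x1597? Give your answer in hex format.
Convert 0x25F3 (hexadecimal) → 2×4096 + 5×256 + 15×16 + 3 = 9715 (decimal)
Convert 0x1597 (hexadecimal) → 1×4096 + 5×256 + 9×16 + 7 = 5527 (decimal)
Compute 9715 + 5527 = 15242
Convert 15242 (decimal) → 15242 = 3×4096 + 11×256 + 8×16 + 10 → 0x3B8A (hexadecimal)
0x3B8A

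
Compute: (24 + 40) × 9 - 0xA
Convert 0xA (hexadecimal) → 10 (decimal)
Expression in decimal: (24 + 40) × 9 - 10
Parentheses first: 24 + 40 = 64
Multiply: 64 × 9 = 576
Subtract: 576 - 10 = 566
566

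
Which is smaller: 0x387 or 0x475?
Convert 0x387 (hexadecimal) → 3×256 + 8×16 + 7 = 903 (decimal)
Convert 0x475 (hexadecimal) → 4×256 + 7×16 + 5 = 1141 (decimal)
Compare 903 vs 1141: smaller = 903
903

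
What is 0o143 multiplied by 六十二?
Convert 0o143 (octal) → 1×64 + 4×8 + 3 = 99 (decimal)
Convert 六十二 (Chinese numeral) → 6×10 + 2 = 62 (decimal)
Compute 99 × 62 = 6138
6138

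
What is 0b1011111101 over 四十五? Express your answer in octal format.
Convert 0b1011111101 (binary) → 512 + 128 + 64 + 32 + 16 + 8 + 4 + 1 = 765 (decimal)
Convert 四十五 (Chinese numeral) → 4×10 + 5 = 45 (decimal)
Compute 765 ÷ 45 = 17
Convert 17 (decimal) → 17 = 2×8 + 1 → 0o21 (octal)
0o21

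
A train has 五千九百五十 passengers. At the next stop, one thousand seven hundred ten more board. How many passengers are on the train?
Convert 五千九百五十 (Chinese numeral) → 5×1000 + 9×100 + 5×10 = 5950 (decimal)
Convert one thousand seven hundred ten (English words) → 1×1000 + 7×100 + 10 = 1710 (decimal)
Compute 5950 + 1710 = 7660
7660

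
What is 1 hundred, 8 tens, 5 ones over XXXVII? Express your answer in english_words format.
Convert 1 hundred, 8 tens, 5 ones (place-value notation) → 1×100 + 8×10 + 5 = 185 (decimal)
Convert XXXVII (Roman numeral) → 10 + 10 + 10 + 5 + 1 + 1 = 37 (decimal)
Compute 185 ÷ 37 = 5
Convert 5 (decimal) → five (English words)
five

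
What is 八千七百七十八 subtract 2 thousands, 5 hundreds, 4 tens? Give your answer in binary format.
Convert 八千七百七十八 (Chinese numeral) → 8×1000 + 7×100 + 7×10 + 8 = 8778 (decimal)
Convert 2 thousands, 5 hundreds, 4 tens (place-value notation) → 2×1000 + 5×100 + 4×10 = 2540 (decimal)
Compute 8778 - 2540 = 6238
Convert 6238 (decimal) → 6238 = 4096 + 2048 + 64 + 16 + 8 + 4 + 2 → 0b1100001011110 (binary)
0b1100001011110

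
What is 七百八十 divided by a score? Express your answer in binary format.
Convert 七百八十 (Chinese numeral) → 7×100 + 8×10 = 780 (decimal)
Convert a score (colloquial) → 20 (decimal)
Compute 780 ÷ 20 = 39
Convert 39 (decimal) → 39 = 32 + 4 + 2 + 1 → 0b100111 (binary)
0b100111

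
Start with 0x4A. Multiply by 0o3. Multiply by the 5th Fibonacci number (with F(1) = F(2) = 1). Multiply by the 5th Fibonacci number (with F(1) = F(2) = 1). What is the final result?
Convert 0x4A (hexadecimal) → 4×16 + 10 = 74 (decimal)
Start: 74
Convert 0o3 (octal) → 3 (decimal)
74 × 3 = 222
Convert the 5th Fibonacci number (with F(1) = F(2) = 1) (Fibonacci index) → 1, 1, 2, 3, 5 → 5 (decimal)
222 × 5 = 1110
Convert the 5th Fibonacci number (with F(1) = F(2) = 1) (Fibonacci index) → 1, 1, 2, 3, 5 → 5 (decimal)
1110 × 5 = 5550
5550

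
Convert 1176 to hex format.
Convert 1176 (decimal) → 1176 = 4×256 + 9×16 + 8 → 0x498 (hexadecimal)
0x498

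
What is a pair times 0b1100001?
Convert a pair (colloquial) → 2 (decimal)
Convert 0b1100001 (binary) → 64 + 32 + 1 = 97 (decimal)
Compute 2 × 97 = 194
194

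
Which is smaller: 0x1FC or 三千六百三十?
Convert 0x1FC (hexadecimal) → 1×256 + 15×16 + 12 = 508 (decimal)
Convert 三千六百三十 (Chinese numeral) → 3×1000 + 6×100 + 3×10 = 3630 (decimal)
Compare 508 vs 3630: smaller = 508
508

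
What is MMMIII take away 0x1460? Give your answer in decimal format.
Convert MMMIII (Roman numeral) → 1000 + 1000 + 1000 + 1 + 1 + 1 = 3003 (decimal)
Convert 0x1460 (hexadecimal) → 1×4096 + 4×256 + 6×16 = 5216 (decimal)
Compute 3003 - 5216 = -2213
-2213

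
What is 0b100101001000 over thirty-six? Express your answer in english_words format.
Convert 0b100101001000 (binary) → 2048 + 256 + 64 + 8 = 2376 (decimal)
Convert thirty-six (English words) → 36 (decimal)
Compute 2376 ÷ 36 = 66
Convert 66 (decimal) → sixty-six (English words)
sixty-six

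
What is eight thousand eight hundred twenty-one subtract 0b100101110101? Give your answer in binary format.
Convert eight thousand eight hundred twenty-one (English words) → 8×1000 + 8×100 + 21 = 8821 (decimal)
Convert 0b100101110101 (binary) → 2048 + 256 + 64 + 32 + 16 + 4 + 1 = 2421 (decimal)
Compute 8821 - 2421 = 6400
Convert 6400 (decimal) → 6400 = 4096 + 2048 + 256 → 0b1100100000000 (binary)
0b1100100000000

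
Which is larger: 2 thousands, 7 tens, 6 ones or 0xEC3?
Convert 2 thousands, 7 tens, 6 ones (place-value notation) → 2×1000 + 7×10 + 6 = 2076 (decimal)
Convert 0xEC3 (hexadecimal) → 14×256 + 12×16 + 3 = 3779 (decimal)
Compare 2076 vs 3779: larger = 3779
3779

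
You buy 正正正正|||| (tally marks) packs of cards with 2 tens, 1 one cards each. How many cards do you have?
Convert 2 tens, 1 one (place-value notation) → 2×10 + 1 = 21 (decimal)
Convert 正正正正|||| (tally marks) → 5 + 5 + 5 + 5 + 4 = 24 (decimal)
Compute 21 × 24 = 504
504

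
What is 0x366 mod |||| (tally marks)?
Convert 0x366 (hexadecimal) → 3×256 + 6×16 + 6 = 870 (decimal)
Convert |||| (tally marks) → 4 (decimal)
Compute 870 mod 4 = 2
2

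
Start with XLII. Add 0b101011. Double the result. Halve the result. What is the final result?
Convert XLII (Roman numeral) → 40 + 1 + 1 = 42 (decimal)
Start: 42
Convert 0b101011 (binary) → 32 + 8 + 2 + 1 = 43 (decimal)
42 + 43 = 85
85 × 2 = 170
170 ÷ 2 = 85
85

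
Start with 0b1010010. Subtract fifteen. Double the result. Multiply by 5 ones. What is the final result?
Convert 0b1010010 (binary) → 64 + 16 + 2 = 82 (decimal)
Start: 82
Convert fifteen (English words) → 15 (decimal)
82 - 15 = 67
67 × 2 = 134
Convert 5 ones (place-value notation) → 5 (decimal)
134 × 5 = 670
670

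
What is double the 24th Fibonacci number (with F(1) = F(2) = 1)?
The 24th Fibonacci number (with F(1) = F(2) = 1) = 46368
Compute 46368 × 2 = 92736
92736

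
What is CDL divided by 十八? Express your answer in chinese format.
Convert CDL (Roman numeral) → 400 + 50 = 450 (decimal)
Convert 十八 (Chinese numeral) → 1×10 + 8 = 18 (decimal)
Compute 450 ÷ 18 = 25
Convert 25 (decimal) → 25 = 2×10 + 5 → 二十五 (Chinese numeral)
二十五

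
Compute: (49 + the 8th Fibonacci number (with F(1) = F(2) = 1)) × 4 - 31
Convert the 8th Fibonacci number (with F(1) = F(2) = 1) (Fibonacci index) → 1, 1, 2, 3, 5, 8, 13, 21 → 21 (decimal)
Expression in decimal: (49 + 21) × 4 - 31
Parentheses first: 49 + 21 = 70
Multiply: 70 × 4 = 280
Subtract: 280 - 31 = 249
249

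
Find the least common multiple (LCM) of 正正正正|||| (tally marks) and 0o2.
Convert 正正正正|||| (tally marks) → 5 + 5 + 5 + 5 + 4 = 24 (decimal)
Convert 0o2 (octal) → 2 (decimal)
Compute lcm(24, 2) = 24
24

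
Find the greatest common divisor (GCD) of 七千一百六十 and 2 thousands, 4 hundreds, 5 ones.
Convert 七千一百六十 (Chinese numeral) → 7×1000 + 1×100 + 6×10 = 7160 (decimal)
Convert 2 thousands, 4 hundreds, 5 ones (place-value notation) → 2×1000 + 4×100 + 5 = 2405 (decimal)
Compute gcd(7160, 2405) = 5
5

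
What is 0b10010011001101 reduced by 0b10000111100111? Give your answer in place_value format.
Convert 0b10010011001101 (binary) → 8192 + 1024 + 128 + 64 + 8 + 4 + 1 = 9421 (decimal)
Convert 0b10000111100111 (binary) → 8192 + 256 + 128 + 64 + 32 + 4 + 2 + 1 = 8679 (decimal)
Compute 9421 - 8679 = 742
Convert 742 (decimal) → 742 = 7×100 + 4×10 + 2 → 7 hundreds, 4 tens, 2 ones (place-value notation)
7 hundreds, 4 tens, 2 ones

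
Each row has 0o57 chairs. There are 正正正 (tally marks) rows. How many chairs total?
Convert 0o57 (octal) → 5×8 + 7 = 47 (decimal)
Convert 正正正 (tally marks) → 5 + 5 + 5 = 15 (decimal)
Compute 47 × 15 = 705
705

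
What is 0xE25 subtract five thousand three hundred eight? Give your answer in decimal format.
Convert 0xE25 (hexadecimal) → 14×256 + 2×16 + 5 = 3621 (decimal)
Convert five thousand three hundred eight (English words) → 5×1000 + 3×100 + 8 = 5308 (decimal)
Compute 3621 - 5308 = -1687
-1687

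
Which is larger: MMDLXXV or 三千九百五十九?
Convert MMDLXXV (Roman numeral) → 1000 + 1000 + 500 + 50 + 10 + 10 + 5 = 2575 (decimal)
Convert 三千九百五十九 (Chinese numeral) → 3×1000 + 9×100 + 5×10 + 9 = 3959 (decimal)
Compare 2575 vs 3959: larger = 3959
3959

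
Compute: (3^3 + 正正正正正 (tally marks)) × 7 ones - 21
Convert 3^3 (power) → 27 (decimal)
Convert 正正正正正 (tally marks) → 5 + 5 + 5 + 5 + 5 = 25 (decimal)
Convert 7 ones (place-value notation) → 7 (decimal)
Expression in decimal: (27 + 25) × 7 - 21
Parentheses first: 27 + 25 = 52
Multiply: 52 × 7 = 364
Subtract: 364 - 21 = 343
343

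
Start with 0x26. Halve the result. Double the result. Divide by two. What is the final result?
Convert 0x26 (hexadecimal) → 2×16 + 6 = 38 (decimal)
Start: 38
38 ÷ 2 = 19
19 × 2 = 38
Convert two (English words) → 2 (decimal)
38 ÷ 2 = 19
19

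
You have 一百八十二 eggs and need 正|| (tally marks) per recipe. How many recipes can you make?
Convert 一百八十二 (Chinese numeral) → 1×100 + 8×10 + 2 = 182 (decimal)
Convert 正|| (tally marks) → 5 + 2 = 7 (decimal)
Compute 182 ÷ 7 = 26
26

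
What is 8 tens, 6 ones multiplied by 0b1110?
Convert 8 tens, 6 ones (place-value notation) → 8×10 + 6 = 86 (decimal)
Convert 0b1110 (binary) → 8 + 4 + 2 = 14 (decimal)
Compute 86 × 14 = 1204
1204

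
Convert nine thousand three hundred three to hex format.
Convert nine thousand three hundred three (English words) → 9×1000 + 3×100 + 3 = 9303 (decimal)
Convert 9303 (decimal) → 9303 = 2×4096 + 4×256 + 5×16 + 7 → 0x2457 (hexadecimal)
0x2457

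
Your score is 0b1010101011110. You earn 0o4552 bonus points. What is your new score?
Convert 0b1010101011110 (binary) → 4096 + 1024 + 256 + 64 + 16 + 8 + 4 + 2 = 5470 (decimal)
Convert 0o4552 (octal) → 4×512 + 5×64 + 5×8 + 2 = 2410 (decimal)
Compute 5470 + 2410 = 7880
7880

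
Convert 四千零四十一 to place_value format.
Convert 四千零四十一 (Chinese numeral) → 4×1000 + 4×10 + 1 = 4041 (decimal)
Convert 4041 (decimal) → 4041 = 4×1000 + 4×10 + 1 → 4 thousands, 4 tens, 1 one (place-value notation)
4 thousands, 4 tens, 1 one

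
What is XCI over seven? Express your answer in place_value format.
Convert XCI (Roman numeral) → 90 + 1 = 91 (decimal)
Convert seven (English words) → 7 (decimal)
Compute 91 ÷ 7 = 13
Convert 13 (decimal) → 13 = 1×10 + 3 → 1 ten, 3 ones (place-value notation)
1 ten, 3 ones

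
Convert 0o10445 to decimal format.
Convert 0o10445 (octal) → 1×4096 + 4×64 + 4×8 + 5 = 4389 (decimal)
4389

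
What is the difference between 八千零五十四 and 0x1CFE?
Convert 八千零五十四 (Chinese numeral) → 8×1000 + 5×10 + 4 = 8054 (decimal)
Convert 0x1CFE (hexadecimal) → 1×4096 + 12×256 + 15×16 + 14 = 7422 (decimal)
Difference: |8054 - 7422| = 632
632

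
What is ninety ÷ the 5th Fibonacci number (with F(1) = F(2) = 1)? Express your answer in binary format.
Convert ninety (English words) → 90 (decimal)
Convert the 5th Fibonacci number (with F(1) = F(2) = 1) (Fibonacci index) → 1, 1, 2, 3, 5 → 5 (decimal)
Compute 90 ÷ 5 = 18
Convert 18 (decimal) → 18 = 16 + 2 → 0b10010 (binary)
0b10010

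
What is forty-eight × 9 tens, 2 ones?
Convert forty-eight (English words) → 48 (decimal)
Convert 9 tens, 2 ones (place-value notation) → 9×10 + 2 = 92 (decimal)
Compute 48 × 92 = 4416
4416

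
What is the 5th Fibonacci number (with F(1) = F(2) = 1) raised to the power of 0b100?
Convert the 5th Fibonacci number (with F(1) = F(2) = 1) (Fibonacci index) → 1, 1, 2, 3, 5 → 5 (decimal)
Convert 0b100 (binary) → 4 (decimal)
Compute 5 ^ 4 = 625
625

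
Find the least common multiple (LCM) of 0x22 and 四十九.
Convert 0x22 (hexadecimal) → 2×16 + 2 = 34 (decimal)
Convert 四十九 (Chinese numeral) → 4×10 + 9 = 49 (decimal)
Compute lcm(34, 49) = 1666
1666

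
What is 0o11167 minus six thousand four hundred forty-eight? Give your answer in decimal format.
Convert 0o11167 (octal) → 1×4096 + 1×512 + 1×64 + 6×8 + 7 = 4727 (decimal)
Convert six thousand four hundred forty-eight (English words) → 6×1000 + 4×100 + 48 = 6448 (decimal)
Compute 4727 - 6448 = -1721
-1721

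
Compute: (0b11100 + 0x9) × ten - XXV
Convert 0b11100 (binary) → 16 + 8 + 4 = 28 (decimal)
Convert 0x9 (hexadecimal) → 9 (decimal)
Convert ten (English words) → 10 (decimal)
Convert XXV (Roman numeral) → 10 + 10 + 5 = 25 (decimal)
Expression in decimal: (28 + 9) × 10 - 25
Parentheses first: 28 + 9 = 37
Multiply: 37 × 10 = 370
Subtract: 370 - 25 = 345
345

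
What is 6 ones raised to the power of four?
Convert 6 ones (place-value notation) → 6 (decimal)
Convert four (English words) → 4 (decimal)
Compute 6 ^ 4 = 1296
1296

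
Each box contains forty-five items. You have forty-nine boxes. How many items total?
Convert forty-five (English words) → 45 (decimal)
Convert forty-nine (English words) → 49 (decimal)
Compute 45 × 49 = 2205
2205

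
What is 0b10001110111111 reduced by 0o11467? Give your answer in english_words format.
Convert 0b10001110111111 (binary) → 8192 + 512 + 256 + 128 + 32 + 16 + 8 + 4 + 2 + 1 = 9151 (decimal)
Convert 0o11467 (octal) → 1×4096 + 1×512 + 4×64 + 6×8 + 7 = 4919 (decimal)
Compute 9151 - 4919 = 4232
Convert 4232 (decimal) → 4232 = 4×1000 + 2×100 + 32 → four thousand two hundred thirty-two (English words)
four thousand two hundred thirty-two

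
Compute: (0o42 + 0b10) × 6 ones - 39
Convert 0o42 (octal) → 4×8 + 2 = 34 (decimal)
Convert 0b10 (binary) → 2 (decimal)
Convert 6 ones (place-value notation) → 6 (decimal)
Expression in decimal: (34 + 2) × 6 - 39
Parentheses first: 34 + 2 = 36
Multiply: 36 × 6 = 216
Subtract: 216 - 39 = 177
177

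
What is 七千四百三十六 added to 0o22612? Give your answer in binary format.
Convert 七千四百三十六 (Chinese numeral) → 7×1000 + 4×100 + 3×10 + 6 = 7436 (decimal)
Convert 0o22612 (octal) → 2×4096 + 2×512 + 6×64 + 1×8 + 2 = 9610 (decimal)
Compute 7436 + 9610 = 17046
Convert 17046 (decimal) → 17046 = 16384 + 512 + 128 + 16 + 4 + 2 → 0b100001010010110 (binary)
0b100001010010110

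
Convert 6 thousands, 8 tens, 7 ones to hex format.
Convert 6 thousands, 8 tens, 7 ones (place-value notation) → 6×1000 + 8×10 + 7 = 6087 (decimal)
Convert 6087 (decimal) → 6087 = 1×4096 + 7×256 + 12×16 + 7 → 0x17C7 (hexadecimal)
0x17C7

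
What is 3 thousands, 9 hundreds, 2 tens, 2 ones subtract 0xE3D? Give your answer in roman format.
Convert 3 thousands, 9 hundreds, 2 tens, 2 ones (place-value notation) → 3×1000 + 9×100 + 2×10 + 2 = 3922 (decimal)
Convert 0xE3D (hexadecimal) → 14×256 + 3×16 + 13 = 3645 (decimal)
Compute 3922 - 3645 = 277
Convert 277 (decimal) → 277 = 100 + 100 + 50 + 10 + 10 + 5 + 1 + 1 → CCLXXVII (Roman numeral)
CCLXXVII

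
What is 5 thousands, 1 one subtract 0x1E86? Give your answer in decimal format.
Convert 5 thousands, 1 one (place-value notation) → 5×1000 + 1 = 5001 (decimal)
Convert 0x1E86 (hexadecimal) → 1×4096 + 14×256 + 8×16 + 6 = 7814 (decimal)
Compute 5001 - 7814 = -2813
-2813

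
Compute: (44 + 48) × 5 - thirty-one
Convert thirty-one (English words) → 31 (decimal)
Expression in decimal: (44 + 48) × 5 - 31
Parentheses first: 44 + 48 = 92
Multiply: 92 × 5 = 460
Subtract: 460 - 31 = 429
429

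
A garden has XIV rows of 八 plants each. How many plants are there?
Convert 八 (Chinese numeral) → 8 (decimal)
Convert XIV (Roman numeral) → 10 + 4 = 14 (decimal)
Compute 8 × 14 = 112
112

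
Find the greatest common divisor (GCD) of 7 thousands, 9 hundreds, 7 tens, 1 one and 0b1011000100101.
Convert 7 thousands, 9 hundreds, 7 tens, 1 one (place-value notation) → 7×1000 + 9×100 + 7×10 + 1 = 7971 (decimal)
Convert 0b1011000100101 (binary) → 4096 + 1024 + 512 + 32 + 4 + 1 = 5669 (decimal)
Compute gcd(7971, 5669) = 1
1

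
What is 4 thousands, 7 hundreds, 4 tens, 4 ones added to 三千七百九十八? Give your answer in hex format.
Convert 4 thousands, 7 hundreds, 4 tens, 4 ones (place-value notation) → 4×1000 + 7×100 + 4×10 + 4 = 4744 (decimal)
Convert 三千七百九十八 (Chinese numeral) → 3×1000 + 7×100 + 9×10 + 8 = 3798 (decimal)
Compute 4744 + 3798 = 8542
Convert 8542 (decimal) → 8542 = 2×4096 + 1×256 + 5×16 + 14 → 0x215E (hexadecimal)
0x215E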